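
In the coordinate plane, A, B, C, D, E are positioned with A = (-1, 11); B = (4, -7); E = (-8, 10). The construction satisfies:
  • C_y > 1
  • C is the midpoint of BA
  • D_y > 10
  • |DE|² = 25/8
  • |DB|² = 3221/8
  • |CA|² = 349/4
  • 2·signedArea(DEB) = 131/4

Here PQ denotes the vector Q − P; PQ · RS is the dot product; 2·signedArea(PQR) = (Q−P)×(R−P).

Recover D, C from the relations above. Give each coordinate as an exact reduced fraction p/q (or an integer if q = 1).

1. D_x = -25/4  [line 17·x + 12·y + -67/4 = 0 ∩ |DB|² = 3221/8]
2. D_y = 41/4  [line 17·x + 12·y + -67/4 = 0 ∩ |DB|² = 3221/8]
   → D = (-25/4, 41/4)
3. C_x = 3/2  [C is the midpoint of BA]
4. C_y = 2  [C is the midpoint of BA]
   → C = (3/2, 2)

C = (3/2, 2)
D = (-25/4, 41/4)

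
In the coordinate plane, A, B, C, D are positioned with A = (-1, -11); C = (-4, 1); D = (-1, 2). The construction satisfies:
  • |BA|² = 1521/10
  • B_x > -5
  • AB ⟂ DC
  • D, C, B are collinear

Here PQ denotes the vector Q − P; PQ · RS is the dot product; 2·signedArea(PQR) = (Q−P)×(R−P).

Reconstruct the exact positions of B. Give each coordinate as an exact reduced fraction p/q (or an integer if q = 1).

1. B_x = -49/10  [D, C, B are collinear ∩ AB ⟂ DC]
2. B_y = 7/10  [D, C, B are collinear ∩ AB ⟂ DC]
   → B = (-49/10, 7/10)

B = (-49/10, 7/10)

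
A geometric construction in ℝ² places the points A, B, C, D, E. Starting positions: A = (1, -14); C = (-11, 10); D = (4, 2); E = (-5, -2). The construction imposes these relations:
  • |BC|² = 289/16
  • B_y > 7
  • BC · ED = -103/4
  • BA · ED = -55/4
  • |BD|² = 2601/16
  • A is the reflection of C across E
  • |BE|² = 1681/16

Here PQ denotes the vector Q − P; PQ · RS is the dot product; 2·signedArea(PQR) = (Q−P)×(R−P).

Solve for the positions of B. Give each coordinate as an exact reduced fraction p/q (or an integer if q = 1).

1. B_x = -29/4  [line -9·x + -4·y + -133/4 = 0 ∩ |BD|² = 2601/16]
2. B_y = 8  [line -9·x + -4·y + -133/4 = 0 ∩ |BD|² = 2601/16]
   → B = (-29/4, 8)

B = (-29/4, 8)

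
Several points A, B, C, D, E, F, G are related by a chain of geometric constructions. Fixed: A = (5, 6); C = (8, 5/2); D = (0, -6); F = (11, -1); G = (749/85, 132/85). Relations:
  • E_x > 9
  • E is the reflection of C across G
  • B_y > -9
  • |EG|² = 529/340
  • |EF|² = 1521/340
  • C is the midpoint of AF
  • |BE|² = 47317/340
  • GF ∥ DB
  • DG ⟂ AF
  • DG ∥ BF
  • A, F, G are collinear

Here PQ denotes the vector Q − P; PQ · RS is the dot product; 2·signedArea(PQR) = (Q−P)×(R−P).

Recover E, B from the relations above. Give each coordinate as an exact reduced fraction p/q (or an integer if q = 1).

1. E_x = 818/85  [E is the reflection of C across G]
2. E_y = 103/170  [E is the reflection of C across G]
   → E = (818/85, 103/170)
3. B_x = 186/85  [DG ∥ BF ∩ GF ∥ DB]
4. B_y = -727/85  [DG ∥ BF ∩ GF ∥ DB]
   → B = (186/85, -727/85)

B = (186/85, -727/85)
E = (818/85, 103/170)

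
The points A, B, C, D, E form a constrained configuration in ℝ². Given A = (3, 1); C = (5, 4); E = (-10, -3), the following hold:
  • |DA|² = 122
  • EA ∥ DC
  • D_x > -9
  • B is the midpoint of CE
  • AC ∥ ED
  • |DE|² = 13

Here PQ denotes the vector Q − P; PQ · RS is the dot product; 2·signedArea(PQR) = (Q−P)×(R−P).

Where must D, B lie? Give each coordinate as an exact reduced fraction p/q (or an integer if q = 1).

1. D_x = -8  [EA ∥ DC ∩ AC ∥ ED]
2. D_y = 0  [EA ∥ DC ∩ AC ∥ ED]
   → D = (-8, 0)
3. B_x = -5/2  [B is the midpoint of CE]
4. B_y = 1/2  [B is the midpoint of CE]
   → B = (-5/2, 1/2)

B = (-5/2, 1/2)
D = (-8, 0)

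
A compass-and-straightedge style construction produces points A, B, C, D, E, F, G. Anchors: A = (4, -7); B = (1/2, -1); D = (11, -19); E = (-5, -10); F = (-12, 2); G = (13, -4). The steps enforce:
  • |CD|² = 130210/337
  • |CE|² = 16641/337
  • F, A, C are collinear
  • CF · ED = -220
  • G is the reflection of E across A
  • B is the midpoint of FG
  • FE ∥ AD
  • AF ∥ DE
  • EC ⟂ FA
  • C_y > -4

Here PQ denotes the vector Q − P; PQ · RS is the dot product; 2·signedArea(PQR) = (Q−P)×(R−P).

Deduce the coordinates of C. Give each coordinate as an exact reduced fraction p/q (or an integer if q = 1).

1. C_x = -524/337  [F, A, C are collinear ∩ EC ⟂ FA]
2. C_y = -1306/337  [F, A, C are collinear ∩ EC ⟂ FA]
   → C = (-524/337, -1306/337)

C = (-524/337, -1306/337)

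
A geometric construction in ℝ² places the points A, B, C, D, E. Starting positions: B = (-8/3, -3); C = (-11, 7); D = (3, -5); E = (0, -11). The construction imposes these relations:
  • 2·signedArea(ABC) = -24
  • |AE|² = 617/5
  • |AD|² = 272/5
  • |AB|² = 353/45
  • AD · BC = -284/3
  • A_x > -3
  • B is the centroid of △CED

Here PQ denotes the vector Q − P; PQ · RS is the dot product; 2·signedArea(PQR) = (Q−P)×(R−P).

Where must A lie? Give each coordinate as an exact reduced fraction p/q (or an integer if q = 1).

1. A_x = -13/5  [AD · BC = -284/3 ∩ 2·signedArea(ABC) = -24]
2. A_y = -1/5  [AD · BC = -284/3 ∩ 2·signedArea(ABC) = -24]
   → A = (-13/5, -1/5)

A = (-13/5, -1/5)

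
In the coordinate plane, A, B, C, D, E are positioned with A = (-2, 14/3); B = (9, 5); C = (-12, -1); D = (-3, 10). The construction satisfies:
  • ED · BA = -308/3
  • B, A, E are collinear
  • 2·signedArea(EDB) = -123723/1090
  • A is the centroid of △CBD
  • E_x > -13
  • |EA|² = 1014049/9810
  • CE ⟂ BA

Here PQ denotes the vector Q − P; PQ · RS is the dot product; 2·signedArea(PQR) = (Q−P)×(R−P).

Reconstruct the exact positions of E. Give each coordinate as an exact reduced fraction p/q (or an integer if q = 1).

E = (-13257/1090, 4751/1090)

1. E_x = -13257/1090  [B, A, E are collinear ∩ CE ⟂ BA]
2. E_y = 4751/1090  [B, A, E are collinear ∩ CE ⟂ BA]
   → E = (-13257/1090, 4751/1090)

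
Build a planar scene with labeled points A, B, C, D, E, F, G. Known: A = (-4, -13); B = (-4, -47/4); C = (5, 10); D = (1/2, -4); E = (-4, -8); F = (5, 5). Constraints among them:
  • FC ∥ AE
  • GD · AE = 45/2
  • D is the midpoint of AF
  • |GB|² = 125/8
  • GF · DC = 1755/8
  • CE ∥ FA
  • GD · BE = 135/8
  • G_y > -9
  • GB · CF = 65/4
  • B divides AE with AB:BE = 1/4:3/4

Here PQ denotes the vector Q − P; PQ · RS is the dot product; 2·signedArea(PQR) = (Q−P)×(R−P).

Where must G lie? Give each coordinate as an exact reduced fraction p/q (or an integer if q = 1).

G = (-7/4, -17/2)

1. G_x = -7/4  [GD · BE = 135/8 ∩ GF · DC = 1755/8]
2. G_y = -17/2  [GD · BE = 135/8 ∩ GF · DC = 1755/8]
   → G = (-7/4, -17/2)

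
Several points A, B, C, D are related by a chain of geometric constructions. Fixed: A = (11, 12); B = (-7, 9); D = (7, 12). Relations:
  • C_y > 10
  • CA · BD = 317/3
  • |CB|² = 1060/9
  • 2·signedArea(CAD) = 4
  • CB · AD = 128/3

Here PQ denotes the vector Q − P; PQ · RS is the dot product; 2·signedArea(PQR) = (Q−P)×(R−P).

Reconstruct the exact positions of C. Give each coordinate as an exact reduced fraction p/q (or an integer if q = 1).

1. C_x = 11/3  [CB · AD = 128/3 ∩ CA · BD = 317/3]
2. C_y = 11  [CB · AD = 128/3 ∩ CA · BD = 317/3]
   → C = (11/3, 11)

C = (11/3, 11)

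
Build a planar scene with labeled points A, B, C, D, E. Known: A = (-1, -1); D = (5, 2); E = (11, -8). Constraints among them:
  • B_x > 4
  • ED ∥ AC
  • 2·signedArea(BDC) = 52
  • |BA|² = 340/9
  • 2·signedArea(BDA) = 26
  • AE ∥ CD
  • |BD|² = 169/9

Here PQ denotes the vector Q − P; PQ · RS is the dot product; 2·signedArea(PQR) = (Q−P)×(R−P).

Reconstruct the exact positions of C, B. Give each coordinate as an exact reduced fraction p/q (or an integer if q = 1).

B = (5, -7/3)
C = (-7, 9)

1. C_x = -7  [AE ∥ CD ∩ ED ∥ AC]
2. C_y = 9  [AE ∥ CD ∩ ED ∥ AC]
   → C = (-7, 9)
3. B_x = 5  [2·signedArea(BDC) = 52 ∩ 2·signedArea(BDA) = 26]
4. B_y = -7/3  [2·signedArea(BDC) = 52 ∩ 2·signedArea(BDA) = 26]
   → B = (5, -7/3)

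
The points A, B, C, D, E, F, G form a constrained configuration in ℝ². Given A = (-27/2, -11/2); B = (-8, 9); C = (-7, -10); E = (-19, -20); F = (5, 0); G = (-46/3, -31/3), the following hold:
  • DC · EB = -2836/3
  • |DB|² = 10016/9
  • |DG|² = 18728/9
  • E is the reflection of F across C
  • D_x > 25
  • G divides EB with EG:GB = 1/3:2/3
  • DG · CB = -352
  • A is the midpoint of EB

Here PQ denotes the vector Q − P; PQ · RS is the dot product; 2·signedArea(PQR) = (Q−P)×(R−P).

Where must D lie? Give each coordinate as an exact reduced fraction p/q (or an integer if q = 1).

1. D_x = 76/3  [DG · CB = -352 ∩ DC · EB = -2836/3]
2. D_y = 31/3  [DG · CB = -352 ∩ DC · EB = -2836/3]
   → D = (76/3, 31/3)

D = (76/3, 31/3)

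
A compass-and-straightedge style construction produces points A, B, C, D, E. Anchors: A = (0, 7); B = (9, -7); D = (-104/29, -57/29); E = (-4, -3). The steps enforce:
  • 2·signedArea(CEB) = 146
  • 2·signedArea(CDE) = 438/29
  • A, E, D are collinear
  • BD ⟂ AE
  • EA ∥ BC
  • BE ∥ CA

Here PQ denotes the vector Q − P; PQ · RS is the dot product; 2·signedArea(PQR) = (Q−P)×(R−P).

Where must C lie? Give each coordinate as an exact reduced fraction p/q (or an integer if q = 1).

1. C_x = 13  [BE ∥ CA ∩ EA ∥ BC]
2. C_y = 3  [BE ∥ CA ∩ EA ∥ BC]
   → C = (13, 3)

C = (13, 3)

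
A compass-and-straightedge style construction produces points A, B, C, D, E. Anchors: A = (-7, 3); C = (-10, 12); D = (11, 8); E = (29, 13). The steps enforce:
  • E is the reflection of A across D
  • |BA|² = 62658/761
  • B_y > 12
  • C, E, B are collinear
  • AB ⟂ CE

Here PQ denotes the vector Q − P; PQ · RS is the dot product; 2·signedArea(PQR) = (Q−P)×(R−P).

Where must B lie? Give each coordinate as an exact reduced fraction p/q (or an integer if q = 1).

B = (-5504/761, 9186/761)

1. B_x = -5504/761  [C, E, B are collinear ∩ AB ⟂ CE]
2. B_y = 9186/761  [C, E, B are collinear ∩ AB ⟂ CE]
   → B = (-5504/761, 9186/761)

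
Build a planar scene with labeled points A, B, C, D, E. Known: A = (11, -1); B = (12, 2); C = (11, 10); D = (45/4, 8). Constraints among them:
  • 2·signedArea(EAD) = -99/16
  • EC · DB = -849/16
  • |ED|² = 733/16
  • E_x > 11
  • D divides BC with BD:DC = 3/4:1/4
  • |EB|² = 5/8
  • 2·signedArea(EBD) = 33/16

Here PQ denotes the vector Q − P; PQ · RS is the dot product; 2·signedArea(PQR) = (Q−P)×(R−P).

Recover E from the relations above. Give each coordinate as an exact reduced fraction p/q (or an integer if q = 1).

1. E_x = 47/4  [2·signedArea(EAD) = -99/16 ∩ EC · DB = -849/16]
2. E_y = 5/4  [2·signedArea(EAD) = -99/16 ∩ EC · DB = -849/16]
   → E = (47/4, 5/4)

E = (47/4, 5/4)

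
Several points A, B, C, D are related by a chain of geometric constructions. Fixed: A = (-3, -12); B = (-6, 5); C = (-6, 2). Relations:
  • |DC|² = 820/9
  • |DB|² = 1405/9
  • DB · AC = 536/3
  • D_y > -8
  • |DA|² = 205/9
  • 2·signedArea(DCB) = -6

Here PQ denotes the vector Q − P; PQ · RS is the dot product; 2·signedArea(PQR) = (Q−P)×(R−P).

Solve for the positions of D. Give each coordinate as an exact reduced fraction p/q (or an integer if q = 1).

D = (-4, -22/3)

1. D_x = -4  [2·signedArea(DCB) = -6 ∩ DB · AC = 536/3]
2. D_y = -22/3  [2·signedArea(DCB) = -6 ∩ DB · AC = 536/3]
   → D = (-4, -22/3)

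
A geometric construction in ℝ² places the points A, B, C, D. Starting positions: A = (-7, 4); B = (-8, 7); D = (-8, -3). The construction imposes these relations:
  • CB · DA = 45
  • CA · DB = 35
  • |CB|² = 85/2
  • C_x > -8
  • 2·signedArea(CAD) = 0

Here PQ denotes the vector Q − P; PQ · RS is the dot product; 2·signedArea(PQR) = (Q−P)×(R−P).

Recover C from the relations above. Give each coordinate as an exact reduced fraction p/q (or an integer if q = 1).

1. C_x = -15/2  [2·signedArea(CAD) = 0 ∩ CA · DB = 35]
2. C_y = 1/2  [2·signedArea(CAD) = 0 ∩ CA · DB = 35]
   → C = (-15/2, 1/2)

C = (-15/2, 1/2)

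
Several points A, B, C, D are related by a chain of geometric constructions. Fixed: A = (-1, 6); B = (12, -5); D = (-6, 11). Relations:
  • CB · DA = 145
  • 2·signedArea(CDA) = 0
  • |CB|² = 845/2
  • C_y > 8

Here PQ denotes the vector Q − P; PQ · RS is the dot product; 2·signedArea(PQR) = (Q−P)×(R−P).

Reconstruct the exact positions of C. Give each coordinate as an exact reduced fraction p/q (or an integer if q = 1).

C = (-7/2, 17/2)

1. C_x = -7/2  [2·signedArea(CDA) = 0 ∩ CB · DA = 145]
2. C_y = 17/2  [2·signedArea(CDA) = 0 ∩ CB · DA = 145]
   → C = (-7/2, 17/2)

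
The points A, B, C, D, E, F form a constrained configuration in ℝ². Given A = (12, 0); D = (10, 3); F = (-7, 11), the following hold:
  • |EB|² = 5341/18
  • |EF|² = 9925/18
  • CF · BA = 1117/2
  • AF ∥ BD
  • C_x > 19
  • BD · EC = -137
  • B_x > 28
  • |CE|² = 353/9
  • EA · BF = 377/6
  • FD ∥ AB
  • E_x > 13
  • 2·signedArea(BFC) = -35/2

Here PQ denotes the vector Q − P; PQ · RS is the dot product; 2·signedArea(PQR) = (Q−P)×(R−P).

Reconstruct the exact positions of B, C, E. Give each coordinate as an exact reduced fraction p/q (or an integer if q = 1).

1. B_x = 29  [AF ∥ BD ∩ FD ∥ AB]
2. B_y = -8  [AF ∥ BD ∩ FD ∥ AB]
   → B = (29, -8)
3. C_x = 39/2  [CF · BA = 1117/2 ∩ 2·signedArea(BFC) = -35/2]
4. C_y = -5/2  [CF · BA = 1117/2 ∩ 2·signedArea(BFC) = -35/2]
   → C = (39/2, -5/2)
5. E_x = 83/6  [EA · BF = 377/6 ∩ BD · EC = -137]
6. E_y = 1/6  [EA · BF = 377/6 ∩ BD · EC = -137]
   → E = (83/6, 1/6)

B = (29, -8)
C = (39/2, -5/2)
E = (83/6, 1/6)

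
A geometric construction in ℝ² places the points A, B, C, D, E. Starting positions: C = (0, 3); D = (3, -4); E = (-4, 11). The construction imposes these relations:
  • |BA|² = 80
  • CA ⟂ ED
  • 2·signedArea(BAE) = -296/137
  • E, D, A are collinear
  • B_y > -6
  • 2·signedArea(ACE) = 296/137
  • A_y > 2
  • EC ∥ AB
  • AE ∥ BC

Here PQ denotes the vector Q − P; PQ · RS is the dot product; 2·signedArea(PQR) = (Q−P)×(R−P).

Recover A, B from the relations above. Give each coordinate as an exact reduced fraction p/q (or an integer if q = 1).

A = (-30/137, 397/137)
B = (518/137, -699/137)

1. A_x = -30/137  [E, D, A are collinear ∩ CA ⟂ ED]
2. A_y = 397/137  [E, D, A are collinear ∩ CA ⟂ ED]
   → A = (-30/137, 397/137)
3. B_x = 518/137  [AE ∥ BC ∩ EC ∥ AB]
4. B_y = -699/137  [AE ∥ BC ∩ EC ∥ AB]
   → B = (518/137, -699/137)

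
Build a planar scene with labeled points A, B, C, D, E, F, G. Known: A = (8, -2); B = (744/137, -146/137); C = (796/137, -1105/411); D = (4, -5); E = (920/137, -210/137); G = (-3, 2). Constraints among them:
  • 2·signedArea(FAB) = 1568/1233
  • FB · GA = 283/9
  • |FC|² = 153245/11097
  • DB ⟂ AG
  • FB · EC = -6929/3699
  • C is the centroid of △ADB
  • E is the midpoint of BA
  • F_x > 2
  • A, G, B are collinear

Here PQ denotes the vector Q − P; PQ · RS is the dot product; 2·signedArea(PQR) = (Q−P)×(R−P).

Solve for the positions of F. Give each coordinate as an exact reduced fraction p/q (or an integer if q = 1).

F = (1129/411, -721/1233)

1. F_x = 1129/411  [FB · EC = -6929/3699 ∩ FB · GA = 283/9]
2. F_y = -721/1233  [FB · EC = -6929/3699 ∩ FB · GA = 283/9]
   → F = (1129/411, -721/1233)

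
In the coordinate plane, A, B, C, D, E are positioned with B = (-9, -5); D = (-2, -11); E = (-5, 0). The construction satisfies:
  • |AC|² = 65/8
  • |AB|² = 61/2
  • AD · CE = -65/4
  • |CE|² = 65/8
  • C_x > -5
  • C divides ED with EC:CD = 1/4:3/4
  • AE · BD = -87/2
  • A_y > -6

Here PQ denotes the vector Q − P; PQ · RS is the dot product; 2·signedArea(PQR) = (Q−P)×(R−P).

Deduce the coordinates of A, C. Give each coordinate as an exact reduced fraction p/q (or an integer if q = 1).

A = (-7/2, -11/2)
C = (-17/4, -11/4)

1. A_x = -7/2  [line -7·x + 6·y + 17/2 = 0 ∩ |AB|² = 61/2]
2. A_y = -11/2  [line -7·x + 6·y + 17/2 = 0 ∩ |AB|² = 61/2]
   → A = (-7/2, -11/2)
3. C_x = -17/4  [AD · CE = -65/4 ∩ C divides ED with EC:CD = 1/4:3/4]
4. C_y = -11/4  [AD · CE = -65/4 ∩ C divides ED with EC:CD = 1/4:3/4]
   → C = (-17/4, -11/4)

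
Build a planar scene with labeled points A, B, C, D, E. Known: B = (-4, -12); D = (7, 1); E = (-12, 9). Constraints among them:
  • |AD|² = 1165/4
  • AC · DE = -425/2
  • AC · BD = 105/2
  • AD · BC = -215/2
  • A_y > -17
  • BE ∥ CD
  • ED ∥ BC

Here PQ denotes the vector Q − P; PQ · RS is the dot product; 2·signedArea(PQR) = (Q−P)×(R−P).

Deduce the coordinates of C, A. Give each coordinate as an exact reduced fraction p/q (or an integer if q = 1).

A = (11/2, -16)
C = (15, -20)

1. C_x = 15  [BE ∥ CD ∩ ED ∥ BC]
2. C_y = -20  [BE ∥ CD ∩ ED ∥ BC]
   → C = (15, -20)
3. A_x = 11/2  [AD · BC = -215/2 ∩ AC · BD = 105/2]
4. A_y = -16  [AD · BC = -215/2 ∩ AC · BD = 105/2]
   → A = (11/2, -16)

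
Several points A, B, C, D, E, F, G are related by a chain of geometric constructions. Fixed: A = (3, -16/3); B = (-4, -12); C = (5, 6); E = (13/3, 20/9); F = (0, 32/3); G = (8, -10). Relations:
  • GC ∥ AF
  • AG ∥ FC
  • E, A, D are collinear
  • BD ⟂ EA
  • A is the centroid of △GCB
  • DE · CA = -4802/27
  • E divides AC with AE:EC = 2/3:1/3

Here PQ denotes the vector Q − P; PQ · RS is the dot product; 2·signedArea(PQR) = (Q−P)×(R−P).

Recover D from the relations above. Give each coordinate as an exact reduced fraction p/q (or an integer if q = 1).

1. D_x = 491/298  [E, A, D are collinear ∩ BD ⟂ EA]
2. D_y = -3873/298  [E, A, D are collinear ∩ BD ⟂ EA]
   → D = (491/298, -3873/298)

D = (491/298, -3873/298)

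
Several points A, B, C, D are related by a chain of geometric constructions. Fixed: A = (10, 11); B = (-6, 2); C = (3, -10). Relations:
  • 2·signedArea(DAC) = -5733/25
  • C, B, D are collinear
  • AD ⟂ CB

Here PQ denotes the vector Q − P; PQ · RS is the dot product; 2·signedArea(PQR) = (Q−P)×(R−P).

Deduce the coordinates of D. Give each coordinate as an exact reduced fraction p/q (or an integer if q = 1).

D = (-114/25, 2/25)

1. D_x = -114/25  [C, B, D are collinear ∩ AD ⟂ CB]
2. D_y = 2/25  [C, B, D are collinear ∩ AD ⟂ CB]
   → D = (-114/25, 2/25)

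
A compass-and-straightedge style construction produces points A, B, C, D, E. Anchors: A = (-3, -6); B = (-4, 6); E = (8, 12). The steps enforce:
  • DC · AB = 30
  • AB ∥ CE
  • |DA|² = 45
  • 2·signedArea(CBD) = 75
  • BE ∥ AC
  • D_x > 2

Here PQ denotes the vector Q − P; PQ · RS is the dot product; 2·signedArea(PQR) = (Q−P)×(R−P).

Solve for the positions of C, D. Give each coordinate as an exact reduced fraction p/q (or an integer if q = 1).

1. C_x = 9  [AB ∥ CE ∩ BE ∥ AC]
2. C_y = 0  [AB ∥ CE ∩ BE ∥ AC]
   → C = (9, 0)
3. D_x = 3  [DC · AB = 30 ∩ 2·signedArea(CBD) = 75]
4. D_y = -3  [DC · AB = 30 ∩ 2·signedArea(CBD) = 75]
   → D = (3, -3)

C = (9, 0)
D = (3, -3)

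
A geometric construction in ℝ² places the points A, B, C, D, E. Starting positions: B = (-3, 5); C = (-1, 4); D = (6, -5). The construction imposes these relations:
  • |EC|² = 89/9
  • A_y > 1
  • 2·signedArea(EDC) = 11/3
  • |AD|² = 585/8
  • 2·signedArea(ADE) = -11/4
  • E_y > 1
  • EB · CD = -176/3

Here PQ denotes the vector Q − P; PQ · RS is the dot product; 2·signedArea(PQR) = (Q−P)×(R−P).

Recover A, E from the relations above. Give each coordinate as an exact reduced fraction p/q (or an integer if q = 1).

1. E_x = 2/3  [2·signedArea(EDC) = 11/3 ∩ EB · CD = -176/3]
2. E_y = 4/3  [2·signedArea(EDC) = 11/3 ∩ EB · CD = -176/3]
   → E = (2/3, 4/3)
3. A_x = 3/4  [line -19/3·x + -16/3·y + 169/12 = 0 ∩ |AD|² = 585/8]
4. A_y = 7/4  [line -19/3·x + -16/3·y + 169/12 = 0 ∩ |AD|² = 585/8]
   → A = (3/4, 7/4)

A = (3/4, 7/4)
E = (2/3, 4/3)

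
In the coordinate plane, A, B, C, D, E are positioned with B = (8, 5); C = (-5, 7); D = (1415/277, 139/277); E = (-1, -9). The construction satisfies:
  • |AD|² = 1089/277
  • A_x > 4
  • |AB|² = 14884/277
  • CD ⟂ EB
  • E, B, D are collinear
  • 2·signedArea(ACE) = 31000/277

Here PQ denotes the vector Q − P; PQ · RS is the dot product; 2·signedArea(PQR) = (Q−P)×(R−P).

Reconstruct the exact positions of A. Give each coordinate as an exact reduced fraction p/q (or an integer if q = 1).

1. A_x = 1118/277  [line 16·x + 4·y + -16596/277 = 0 ∩ |AB|² = 14884/277]
2. A_y = -323/277  [line 16·x + 4·y + -16596/277 = 0 ∩ |AB|² = 14884/277]
   → A = (1118/277, -323/277)

A = (1118/277, -323/277)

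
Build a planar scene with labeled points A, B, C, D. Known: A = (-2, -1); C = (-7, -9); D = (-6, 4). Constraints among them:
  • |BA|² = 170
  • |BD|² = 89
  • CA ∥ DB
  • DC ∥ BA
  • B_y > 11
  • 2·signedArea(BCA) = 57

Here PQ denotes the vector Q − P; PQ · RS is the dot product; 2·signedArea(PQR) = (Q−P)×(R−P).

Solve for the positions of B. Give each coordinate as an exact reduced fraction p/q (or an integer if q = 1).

B = (-1, 12)

1. B_x = -1  [DC ∥ BA ∩ CA ∥ DB]
2. B_y = 12  [DC ∥ BA ∩ CA ∥ DB]
   → B = (-1, 12)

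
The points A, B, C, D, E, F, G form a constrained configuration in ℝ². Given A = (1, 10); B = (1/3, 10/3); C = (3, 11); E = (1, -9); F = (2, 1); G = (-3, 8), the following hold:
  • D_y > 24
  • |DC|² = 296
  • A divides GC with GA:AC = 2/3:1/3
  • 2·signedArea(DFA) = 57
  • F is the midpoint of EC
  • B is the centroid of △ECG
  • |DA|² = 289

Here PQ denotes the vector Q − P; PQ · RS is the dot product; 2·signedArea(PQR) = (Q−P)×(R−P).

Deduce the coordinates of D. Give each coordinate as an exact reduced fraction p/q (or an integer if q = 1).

D = (-7, 25)

1. D_x = -7  [line -9·x + -1·y + -38 = 0 ∩ |DC|² = 296]
2. D_y = 25  [line -9·x + -1·y + -38 = 0 ∩ |DC|² = 296]
   → D = (-7, 25)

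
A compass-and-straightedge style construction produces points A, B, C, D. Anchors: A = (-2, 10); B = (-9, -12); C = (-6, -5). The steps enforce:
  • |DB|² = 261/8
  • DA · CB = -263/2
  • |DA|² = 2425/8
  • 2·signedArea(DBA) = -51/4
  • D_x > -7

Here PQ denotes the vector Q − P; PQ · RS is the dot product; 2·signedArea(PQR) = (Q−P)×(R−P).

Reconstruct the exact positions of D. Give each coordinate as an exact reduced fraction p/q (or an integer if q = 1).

D = (-27/4, -27/4)

1. D_x = -27/4  [DA · CB = -263/2 ∩ 2·signedArea(DBA) = -51/4]
2. D_y = -27/4  [DA · CB = -263/2 ∩ 2·signedArea(DBA) = -51/4]
   → D = (-27/4, -27/4)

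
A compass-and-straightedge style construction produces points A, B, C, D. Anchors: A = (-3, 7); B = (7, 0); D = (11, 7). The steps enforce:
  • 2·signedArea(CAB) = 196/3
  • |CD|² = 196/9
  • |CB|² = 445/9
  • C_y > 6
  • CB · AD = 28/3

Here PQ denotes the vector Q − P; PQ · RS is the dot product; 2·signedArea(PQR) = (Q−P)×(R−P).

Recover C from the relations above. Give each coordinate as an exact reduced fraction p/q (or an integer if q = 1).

C = (19/3, 7)

1. C_x = 19/3  [CB · AD = 28/3 ∩ 2·signedArea(CAB) = 196/3]
2. C_y = 7  [CB · AD = 28/3 ∩ 2·signedArea(CAB) = 196/3]
   → C = (19/3, 7)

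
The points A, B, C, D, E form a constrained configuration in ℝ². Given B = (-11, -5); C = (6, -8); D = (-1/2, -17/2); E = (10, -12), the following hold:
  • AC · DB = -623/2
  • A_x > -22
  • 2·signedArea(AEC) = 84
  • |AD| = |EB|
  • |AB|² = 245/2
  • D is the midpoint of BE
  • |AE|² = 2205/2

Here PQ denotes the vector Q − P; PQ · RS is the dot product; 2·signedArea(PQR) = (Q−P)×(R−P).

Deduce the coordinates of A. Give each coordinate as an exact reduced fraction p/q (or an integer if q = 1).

1. A_x = -43/2  [AC · DB = -623/2 ∩ 2·signedArea(AEC) = 84]
2. A_y = -3/2  [AC · DB = -623/2 ∩ 2·signedArea(AEC) = 84]
   → A = (-43/2, -3/2)

A = (-43/2, -3/2)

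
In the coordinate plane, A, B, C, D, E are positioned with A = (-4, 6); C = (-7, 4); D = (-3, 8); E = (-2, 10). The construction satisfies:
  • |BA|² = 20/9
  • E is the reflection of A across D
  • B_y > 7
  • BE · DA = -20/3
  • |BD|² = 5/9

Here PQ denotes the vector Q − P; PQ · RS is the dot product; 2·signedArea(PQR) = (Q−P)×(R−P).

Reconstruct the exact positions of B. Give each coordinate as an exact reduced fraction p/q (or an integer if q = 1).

1. B_x = -10/3  [line 1·x + 2·y + -34/3 = 0 ∩ |BD|² = 5/9]
2. B_y = 22/3  [line 1·x + 2·y + -34/3 = 0 ∩ |BD|² = 5/9]
   → B = (-10/3, 22/3)

B = (-10/3, 22/3)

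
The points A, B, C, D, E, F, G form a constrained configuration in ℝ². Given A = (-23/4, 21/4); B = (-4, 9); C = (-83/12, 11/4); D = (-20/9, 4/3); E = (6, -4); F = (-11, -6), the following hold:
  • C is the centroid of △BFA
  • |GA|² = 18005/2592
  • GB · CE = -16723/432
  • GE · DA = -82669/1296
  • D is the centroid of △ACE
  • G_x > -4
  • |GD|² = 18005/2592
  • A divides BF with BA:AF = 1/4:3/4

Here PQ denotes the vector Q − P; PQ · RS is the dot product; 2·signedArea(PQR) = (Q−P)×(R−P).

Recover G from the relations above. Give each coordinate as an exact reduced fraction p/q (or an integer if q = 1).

1. G_x = -287/72  [GE · DA = -82669/1296 ∩ GB · CE = -16723/432]
2. G_y = 79/24  [GE · DA = -82669/1296 ∩ GB · CE = -16723/432]
   → G = (-287/72, 79/24)

G = (-287/72, 79/24)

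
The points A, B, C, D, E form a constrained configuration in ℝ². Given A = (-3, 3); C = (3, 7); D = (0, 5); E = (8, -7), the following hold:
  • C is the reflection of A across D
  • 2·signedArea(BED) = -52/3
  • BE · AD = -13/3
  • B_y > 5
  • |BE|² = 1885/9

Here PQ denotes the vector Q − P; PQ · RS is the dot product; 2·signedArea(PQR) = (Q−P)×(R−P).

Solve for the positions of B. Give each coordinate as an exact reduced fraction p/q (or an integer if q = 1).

1. B_x = 1  [line -3·x + -2·y + 43/3 = 0 ∩ |BE|² = 1885/9]
2. B_y = 17/3  [line -3·x + -2·y + 43/3 = 0 ∩ |BE|² = 1885/9]
   → B = (1, 17/3)

B = (1, 17/3)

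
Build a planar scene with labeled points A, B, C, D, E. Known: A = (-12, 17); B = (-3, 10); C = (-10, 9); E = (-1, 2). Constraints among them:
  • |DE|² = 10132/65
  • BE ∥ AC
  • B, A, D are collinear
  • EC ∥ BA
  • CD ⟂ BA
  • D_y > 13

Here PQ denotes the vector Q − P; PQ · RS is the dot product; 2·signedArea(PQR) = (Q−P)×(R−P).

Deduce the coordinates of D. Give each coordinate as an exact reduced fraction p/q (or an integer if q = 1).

1. D_x = -447/65  [B, A, D are collinear ∩ CD ⟂ BA]
2. D_y = 846/65  [B, A, D are collinear ∩ CD ⟂ BA]
   → D = (-447/65, 846/65)

D = (-447/65, 846/65)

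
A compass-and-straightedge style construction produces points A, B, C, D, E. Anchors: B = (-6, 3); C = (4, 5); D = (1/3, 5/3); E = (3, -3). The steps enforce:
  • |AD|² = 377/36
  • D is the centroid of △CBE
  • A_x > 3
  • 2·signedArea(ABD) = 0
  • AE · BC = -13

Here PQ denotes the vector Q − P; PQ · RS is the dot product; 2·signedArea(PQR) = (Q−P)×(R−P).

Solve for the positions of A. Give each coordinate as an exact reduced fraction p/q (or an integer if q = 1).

A = (7/2, 1)

1. A_x = 7/2  [2·signedArea(ABD) = 0 ∩ AE · BC = -13]
2. A_y = 1  [2·signedArea(ABD) = 0 ∩ AE · BC = -13]
   → A = (7/2, 1)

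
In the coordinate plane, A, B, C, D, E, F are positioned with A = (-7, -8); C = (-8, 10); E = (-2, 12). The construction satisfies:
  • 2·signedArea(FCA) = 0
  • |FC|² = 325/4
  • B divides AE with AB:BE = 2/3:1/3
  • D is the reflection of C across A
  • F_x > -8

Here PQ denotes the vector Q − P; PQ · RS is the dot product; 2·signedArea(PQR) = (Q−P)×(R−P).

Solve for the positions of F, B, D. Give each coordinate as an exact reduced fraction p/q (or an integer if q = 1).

B = (-11/3, 16/3)
D = (-6, -26)
F = (-15/2, 1)

1. F_x = -15/2  [line 18·x + 1·y + 134 = 0 ∩ |FC|² = 325/4]
2. F_y = 1  [line 18·x + 1·y + 134 = 0 ∩ |FC|² = 325/4]
   → F = (-15/2, 1)
3. B_x = -11/3  [B divides AE with AB:BE = 2/3:1/3]
4. B_y = 16/3  [B divides AE with AB:BE = 2/3:1/3]
   → B = (-11/3, 16/3)
5. D_x = -6  [D is the reflection of C across A]
6. D_y = -26  [D is the reflection of C across A]
   → D = (-6, -26)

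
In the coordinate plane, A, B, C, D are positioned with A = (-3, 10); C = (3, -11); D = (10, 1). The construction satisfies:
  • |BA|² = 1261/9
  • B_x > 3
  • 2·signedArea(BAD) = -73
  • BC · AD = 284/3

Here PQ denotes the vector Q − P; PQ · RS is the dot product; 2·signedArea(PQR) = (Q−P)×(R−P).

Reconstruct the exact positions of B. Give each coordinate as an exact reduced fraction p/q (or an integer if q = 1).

B = (10/3, 0)

1. B_x = 10/3  [BC · AD = 284/3 ∩ 2·signedArea(BAD) = -73]
2. B_y = 0  [BC · AD = 284/3 ∩ 2·signedArea(BAD) = -73]
   → B = (10/3, 0)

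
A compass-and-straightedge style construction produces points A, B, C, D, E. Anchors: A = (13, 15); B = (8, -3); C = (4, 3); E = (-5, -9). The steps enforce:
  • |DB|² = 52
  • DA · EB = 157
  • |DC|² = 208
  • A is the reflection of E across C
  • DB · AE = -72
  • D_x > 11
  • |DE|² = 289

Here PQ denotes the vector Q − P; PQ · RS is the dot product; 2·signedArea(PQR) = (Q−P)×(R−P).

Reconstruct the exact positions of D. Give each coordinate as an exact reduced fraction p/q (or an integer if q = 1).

D = (12, -9)

1. D_x = 12  [DA · EB = 157 ∩ DB · AE = -72]
2. D_y = -9  [DA · EB = 157 ∩ DB · AE = -72]
   → D = (12, -9)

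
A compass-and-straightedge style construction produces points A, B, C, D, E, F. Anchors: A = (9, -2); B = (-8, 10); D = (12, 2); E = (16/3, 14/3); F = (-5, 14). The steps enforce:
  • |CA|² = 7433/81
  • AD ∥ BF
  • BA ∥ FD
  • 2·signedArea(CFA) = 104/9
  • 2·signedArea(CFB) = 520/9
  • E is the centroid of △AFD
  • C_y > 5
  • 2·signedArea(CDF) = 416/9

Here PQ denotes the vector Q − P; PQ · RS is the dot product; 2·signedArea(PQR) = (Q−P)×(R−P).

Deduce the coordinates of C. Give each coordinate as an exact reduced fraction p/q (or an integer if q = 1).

C = (28/9, 50/9)

1. C_x = 28/9  [2·signedArea(CFB) = 520/9 ∩ 2·signedArea(CDF) = 416/9]
2. C_y = 50/9  [2·signedArea(CFB) = 520/9 ∩ 2·signedArea(CDF) = 416/9]
   → C = (28/9, 50/9)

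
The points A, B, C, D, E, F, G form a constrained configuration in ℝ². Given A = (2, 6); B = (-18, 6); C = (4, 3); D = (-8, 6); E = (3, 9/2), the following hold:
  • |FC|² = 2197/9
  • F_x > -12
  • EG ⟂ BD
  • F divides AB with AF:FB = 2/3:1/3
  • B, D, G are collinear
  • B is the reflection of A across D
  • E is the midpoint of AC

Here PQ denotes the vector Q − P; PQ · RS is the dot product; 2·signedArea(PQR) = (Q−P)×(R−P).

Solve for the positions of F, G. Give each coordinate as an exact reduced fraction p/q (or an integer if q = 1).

1. F_x = -34/3  [F divides AB with AF:FB = 2/3:1/3]
2. F_y = 6  [F divides AB with AF:FB = 2/3:1/3]
   → F = (-34/3, 6)
3. G_x = 3  [B, D, G are collinear ∩ EG ⟂ BD]
4. G_y = 6  [B, D, G are collinear ∩ EG ⟂ BD]
   → G = (3, 6)

F = (-34/3, 6)
G = (3, 6)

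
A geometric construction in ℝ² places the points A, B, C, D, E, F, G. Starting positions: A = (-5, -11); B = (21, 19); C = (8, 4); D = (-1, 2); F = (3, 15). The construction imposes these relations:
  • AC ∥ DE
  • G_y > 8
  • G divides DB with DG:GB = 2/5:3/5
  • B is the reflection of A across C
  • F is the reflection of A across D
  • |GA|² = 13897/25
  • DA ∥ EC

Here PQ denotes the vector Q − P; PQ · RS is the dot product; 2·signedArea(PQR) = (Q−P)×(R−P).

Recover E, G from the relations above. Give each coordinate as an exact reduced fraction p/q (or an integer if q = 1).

E = (12, 17)
G = (39/5, 44/5)

1. E_x = 12  [DA ∥ EC ∩ AC ∥ DE]
2. E_y = 17  [DA ∥ EC ∩ AC ∥ DE]
   → E = (12, 17)
3. G_x = 39/5  [G divides DB with DG:GB = 2/5:3/5]
4. G_y = 44/5  [G divides DB with DG:GB = 2/5:3/5]
   → G = (39/5, 44/5)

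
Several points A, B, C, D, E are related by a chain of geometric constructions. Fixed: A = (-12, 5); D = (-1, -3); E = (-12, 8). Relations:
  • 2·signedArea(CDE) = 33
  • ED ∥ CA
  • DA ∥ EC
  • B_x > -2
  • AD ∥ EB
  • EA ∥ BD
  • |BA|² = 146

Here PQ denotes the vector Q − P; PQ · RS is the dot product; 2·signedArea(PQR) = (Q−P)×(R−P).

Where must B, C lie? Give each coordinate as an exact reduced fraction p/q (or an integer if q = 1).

B = (-1, 0)
C = (-23, 16)

1. B_x = -1  [EA ∥ BD ∩ AD ∥ EB]
2. B_y = 0  [EA ∥ BD ∩ AD ∥ EB]
   → B = (-1, 0)
3. C_x = -23  [ED ∥ CA ∩ DA ∥ EC]
4. C_y = 16  [ED ∥ CA ∩ DA ∥ EC]
   → C = (-23, 16)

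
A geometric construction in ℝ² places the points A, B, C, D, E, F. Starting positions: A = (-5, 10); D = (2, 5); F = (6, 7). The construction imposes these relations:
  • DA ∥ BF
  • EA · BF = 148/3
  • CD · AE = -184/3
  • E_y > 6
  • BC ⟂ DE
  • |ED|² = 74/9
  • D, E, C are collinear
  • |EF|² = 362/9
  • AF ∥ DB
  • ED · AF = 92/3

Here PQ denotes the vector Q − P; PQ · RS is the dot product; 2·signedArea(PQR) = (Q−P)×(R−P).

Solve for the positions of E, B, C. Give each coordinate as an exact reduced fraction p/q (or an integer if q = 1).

B = (13, 2)
C = (396/37, -45/37)
E = (-1/3, 20/3)

1. E_x = -1/3  [line -11·x + 3·y + -71/3 = 0 ∩ |ED|² = 74/9]
2. E_y = 20/3  [line -11·x + 3·y + -71/3 = 0 ∩ |ED|² = 74/9]
   → E = (-1/3, 20/3)
3. B_x = 13  [DA ∥ BF ∩ AF ∥ DB]
4. B_y = 2  [DA ∥ BF ∩ AF ∥ DB]
   → B = (13, 2)
5. C_x = 396/37  [D, E, C are collinear ∩ BC ⟂ DE]
6. C_y = -45/37  [D, E, C are collinear ∩ BC ⟂ DE]
   → C = (396/37, -45/37)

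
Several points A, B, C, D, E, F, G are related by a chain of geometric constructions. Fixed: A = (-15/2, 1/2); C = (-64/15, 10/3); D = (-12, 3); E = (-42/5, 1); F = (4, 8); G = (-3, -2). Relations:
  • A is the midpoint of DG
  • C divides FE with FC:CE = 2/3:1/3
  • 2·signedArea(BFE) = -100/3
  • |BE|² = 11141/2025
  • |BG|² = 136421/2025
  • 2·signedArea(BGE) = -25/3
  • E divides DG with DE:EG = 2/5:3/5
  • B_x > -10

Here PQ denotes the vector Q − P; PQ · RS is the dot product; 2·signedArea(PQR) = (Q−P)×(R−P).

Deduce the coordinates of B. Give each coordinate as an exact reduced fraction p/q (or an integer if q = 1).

B = (-424/45, 28/9)

1. B_x = -424/45  [2·signedArea(BGE) = -25/3 ∩ 2·signedArea(BFE) = -100/3]
2. B_y = 28/9  [2·signedArea(BGE) = -25/3 ∩ 2·signedArea(BFE) = -100/3]
   → B = (-424/45, 28/9)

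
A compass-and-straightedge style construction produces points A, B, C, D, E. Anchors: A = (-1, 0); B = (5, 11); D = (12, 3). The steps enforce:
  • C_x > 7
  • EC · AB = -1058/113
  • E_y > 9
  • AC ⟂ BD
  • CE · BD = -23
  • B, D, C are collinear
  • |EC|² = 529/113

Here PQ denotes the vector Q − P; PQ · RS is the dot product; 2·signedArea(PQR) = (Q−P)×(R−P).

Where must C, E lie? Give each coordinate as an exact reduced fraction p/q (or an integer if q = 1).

1. C_x = 887/113  [B, D, C are collinear ∩ AC ⟂ BD]
2. C_y = 875/113  [B, D, C are collinear ∩ AC ⟂ BD]
   → C = (887/113, 875/113)
3. E_x = 726/113  [EC · AB = -1058/113 ∩ CE · BD = -23]
4. E_y = 1059/113  [EC · AB = -1058/113 ∩ CE · BD = -23]
   → E = (726/113, 1059/113)

C = (887/113, 875/113)
E = (726/113, 1059/113)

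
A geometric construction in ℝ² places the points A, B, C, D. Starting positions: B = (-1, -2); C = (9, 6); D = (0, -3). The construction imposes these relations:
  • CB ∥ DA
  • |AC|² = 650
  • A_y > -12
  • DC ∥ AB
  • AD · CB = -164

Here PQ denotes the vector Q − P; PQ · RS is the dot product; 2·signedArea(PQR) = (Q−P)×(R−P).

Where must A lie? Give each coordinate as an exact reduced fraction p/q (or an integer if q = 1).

1. A_x = -10  [DC ∥ AB ∩ CB ∥ DA]
2. A_y = -11  [DC ∥ AB ∩ CB ∥ DA]
   → A = (-10, -11)

A = (-10, -11)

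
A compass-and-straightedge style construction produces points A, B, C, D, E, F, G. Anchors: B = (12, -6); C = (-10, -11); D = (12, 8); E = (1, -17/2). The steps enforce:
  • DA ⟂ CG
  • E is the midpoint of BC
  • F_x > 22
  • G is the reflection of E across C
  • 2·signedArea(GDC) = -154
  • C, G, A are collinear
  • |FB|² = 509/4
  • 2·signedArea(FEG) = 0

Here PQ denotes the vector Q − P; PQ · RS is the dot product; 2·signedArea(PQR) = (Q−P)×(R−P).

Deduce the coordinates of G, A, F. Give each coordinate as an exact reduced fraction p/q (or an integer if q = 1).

A = (7648/509, -2704/509)
F = (23, -7/2)
G = (-21, -27/2)

1. G_x = -21  [G is the reflection of E across C]
2. G_y = -27/2  [G is the reflection of E across C]
   → G = (-21, -27/2)
3. A_x = 7648/509  [C, G, A are collinear ∩ DA ⟂ CG]
4. A_y = -2704/509  [C, G, A are collinear ∩ DA ⟂ CG]
   → A = (7648/509, -2704/509)
5. F_x = 23  [line 5·x + -22·y + -192 = 0 ∩ |FB|² = 509/4]
6. F_y = -7/2  [line 5·x + -22·y + -192 = 0 ∩ |FB|² = 509/4]
   → F = (23, -7/2)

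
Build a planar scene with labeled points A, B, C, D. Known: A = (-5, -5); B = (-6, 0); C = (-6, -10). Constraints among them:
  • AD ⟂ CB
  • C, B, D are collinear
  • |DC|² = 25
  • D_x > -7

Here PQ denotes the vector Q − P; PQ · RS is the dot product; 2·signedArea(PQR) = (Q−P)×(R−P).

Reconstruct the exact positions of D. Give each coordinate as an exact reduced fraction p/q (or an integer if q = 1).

1. D_x = -6  [C, B, D are collinear ∩ AD ⟂ CB]
2. D_y = -5  [C, B, D are collinear ∩ AD ⟂ CB]
   → D = (-6, -5)

D = (-6, -5)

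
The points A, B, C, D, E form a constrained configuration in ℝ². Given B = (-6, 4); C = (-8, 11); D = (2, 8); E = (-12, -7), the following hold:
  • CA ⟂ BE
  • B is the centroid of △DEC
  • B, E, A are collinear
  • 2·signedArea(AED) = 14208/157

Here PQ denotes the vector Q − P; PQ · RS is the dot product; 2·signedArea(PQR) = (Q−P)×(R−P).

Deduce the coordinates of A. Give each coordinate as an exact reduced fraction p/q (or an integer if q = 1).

1. A_x = -552/157  [B, E, A are collinear ∩ CA ⟂ BE]
2. A_y = 1343/157  [B, E, A are collinear ∩ CA ⟂ BE]
   → A = (-552/157, 1343/157)

A = (-552/157, 1343/157)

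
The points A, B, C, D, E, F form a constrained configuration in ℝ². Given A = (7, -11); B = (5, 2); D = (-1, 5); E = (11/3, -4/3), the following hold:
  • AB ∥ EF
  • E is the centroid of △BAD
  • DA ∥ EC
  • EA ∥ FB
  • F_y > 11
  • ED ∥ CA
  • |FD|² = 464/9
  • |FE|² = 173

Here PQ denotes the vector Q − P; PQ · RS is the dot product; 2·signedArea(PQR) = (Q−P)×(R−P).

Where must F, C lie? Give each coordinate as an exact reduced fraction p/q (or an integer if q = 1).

1. F_x = 5/3  [EA ∥ FB ∩ AB ∥ EF]
2. F_y = 35/3  [EA ∥ FB ∩ AB ∥ EF]
   → F = (5/3, 35/3)
3. C_x = 35/3  [ED ∥ CA ∩ DA ∥ EC]
4. C_y = -52/3  [ED ∥ CA ∩ DA ∥ EC]
   → C = (35/3, -52/3)

C = (35/3, -52/3)
F = (5/3, 35/3)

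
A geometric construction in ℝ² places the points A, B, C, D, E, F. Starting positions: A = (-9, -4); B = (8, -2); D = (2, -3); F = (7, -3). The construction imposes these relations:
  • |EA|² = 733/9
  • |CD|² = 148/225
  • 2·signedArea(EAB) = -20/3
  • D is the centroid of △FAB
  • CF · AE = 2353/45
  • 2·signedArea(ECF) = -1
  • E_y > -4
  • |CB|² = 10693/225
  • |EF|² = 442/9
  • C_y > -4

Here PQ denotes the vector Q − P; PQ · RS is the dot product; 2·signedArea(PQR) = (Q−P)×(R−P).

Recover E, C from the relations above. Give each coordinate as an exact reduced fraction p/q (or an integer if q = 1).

1. E_x = 0  [line -2·x + 17·y + 170/3 = 0 ∩ |EA|² = 733/9]
2. E_y = -10/3  [line -2·x + 17·y + 170/3 = 0 ∩ |EA|² = 733/9]
   → E = (0, -10/3)
3. C_x = 6/5  [2·signedArea(ECF) = -1 ∩ CF · AE = 2353/45]
4. C_y = -47/15  [2·signedArea(ECF) = -1 ∩ CF · AE = 2353/45]
   → C = (6/5, -47/15)

C = (6/5, -47/15)
E = (0, -10/3)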